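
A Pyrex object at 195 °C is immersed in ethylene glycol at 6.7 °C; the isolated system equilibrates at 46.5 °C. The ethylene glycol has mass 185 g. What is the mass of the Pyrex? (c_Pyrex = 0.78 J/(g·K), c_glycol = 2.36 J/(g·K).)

m ≈ 150 g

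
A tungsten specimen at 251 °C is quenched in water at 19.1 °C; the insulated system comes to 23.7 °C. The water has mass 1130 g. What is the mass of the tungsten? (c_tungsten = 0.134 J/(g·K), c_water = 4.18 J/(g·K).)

m ≈ 713 g

Net heat exchanged in the isolated system is zero:
m×0.134×(23.7 − 251) + 1130×4.18×(23.7 − 19.1) = 0
-30.46 m = -21728
m = -21728/-30.46 ≈ 713.4 g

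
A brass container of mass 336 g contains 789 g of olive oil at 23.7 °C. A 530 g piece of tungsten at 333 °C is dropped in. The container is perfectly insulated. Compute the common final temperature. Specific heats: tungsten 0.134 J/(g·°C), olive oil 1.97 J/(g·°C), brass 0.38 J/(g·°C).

T_f ≈ 36.2 °C

Taking heat into each body as positive, Σ m c ΔT = 0:
530×0.134×(T − 333) + 789×1.97×(T − 23.7) + 336×0.38×(T − 23.7) = 0
1753 T = 63513
T = 63513 / 1753 = 36.2 °C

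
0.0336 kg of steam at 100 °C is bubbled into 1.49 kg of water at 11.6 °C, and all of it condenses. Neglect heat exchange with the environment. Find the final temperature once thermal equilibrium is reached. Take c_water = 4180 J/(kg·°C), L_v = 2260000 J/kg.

Conservation of energy gives ΣQ = 0:
steam→water at 100 °C releases m L_v = 0.0336·2260000 = 75936; condensed water 100 °C→T: 140.45(T − 100); water warms: 1.49·4180·(T − 11.6) = 6228.2(T − 11.6)
6368.6 T = 75936 + 14045 + 72247 = 162228
T ≈ 25.47 °C — below 100 °C, confirming all the steam condensed.

T_f ≈ 25.5 °C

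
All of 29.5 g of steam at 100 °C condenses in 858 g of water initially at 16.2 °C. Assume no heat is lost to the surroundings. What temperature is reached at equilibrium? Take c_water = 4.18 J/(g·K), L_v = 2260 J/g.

T_f ≈ 37.0 °C

Let T be the final temperature. ΣQ_i = 0:
latent heat released on condensation: 29.5·2260 = 66670; condensate cools 100→T: 29.5·4.18·(T − 100) = 123.31(T − 100); water warms: 858·4.18·(T − 16.2) = 3586.4(T − 16.2)
3709.7 T = 66670 + 12331 + 58100 = 137101
T ≈ 36.96 °C, under the boiling point, so the assumption holds.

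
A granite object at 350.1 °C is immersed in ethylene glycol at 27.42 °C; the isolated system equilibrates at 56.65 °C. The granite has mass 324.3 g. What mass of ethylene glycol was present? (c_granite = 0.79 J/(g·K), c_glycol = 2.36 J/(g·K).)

m ≈ 1090 g

Let T be the final temperature. ΣQ_i = 0:
324.3·0.79·(56.65 − 350.1) + m·2.36·(56.65 − 27.42) = 0
68.98 m = 75181
m = 75181/68.98 ≈ 1090 g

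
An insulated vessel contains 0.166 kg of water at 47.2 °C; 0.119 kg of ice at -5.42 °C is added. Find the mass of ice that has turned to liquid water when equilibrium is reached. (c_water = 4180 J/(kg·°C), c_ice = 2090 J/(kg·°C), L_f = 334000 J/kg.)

Cooling the water to 0 °C releases 0.166×4180×47.2 = 32751 J.
Of that, 0.119×2090×5.42 = 1348 J goes to bring the ice to 0 °C, leaving 31403 J.
Melting all 0.119 kg of ice would need 0.119×334000 = 39746 J.
Since 31403 < 39746 J, not all the ice melts; equilibrium is at 0 °C.
m_melt = 31403 / L_f = 0.09402 kg.

m_melted ≈ 0.094 kg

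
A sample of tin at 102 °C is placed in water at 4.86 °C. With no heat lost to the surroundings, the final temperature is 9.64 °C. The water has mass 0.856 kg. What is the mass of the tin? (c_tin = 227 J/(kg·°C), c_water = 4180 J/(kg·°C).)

Taking heat into each body as positive, Σ m c ΔT = 0:
m·227·(9.64 − 102) + 0.856·4180·(9.64 − 4.86) = 0
-20966 m = -17103
m = -17103/-20966 ≈ 0.8158 kg

m ≈ 0.816 kg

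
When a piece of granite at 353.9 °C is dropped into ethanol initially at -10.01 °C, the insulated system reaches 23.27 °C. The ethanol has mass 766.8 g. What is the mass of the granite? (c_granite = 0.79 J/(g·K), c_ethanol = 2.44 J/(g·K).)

|Q_granite| = |Q_ethanol|:
m×0.79×(353.9 − 23.27) = 766.8×2.44×(23.27 − (-10.01))
261.2 m = 62267  ⇒  m ≈ 238.4 g

m ≈ 238 g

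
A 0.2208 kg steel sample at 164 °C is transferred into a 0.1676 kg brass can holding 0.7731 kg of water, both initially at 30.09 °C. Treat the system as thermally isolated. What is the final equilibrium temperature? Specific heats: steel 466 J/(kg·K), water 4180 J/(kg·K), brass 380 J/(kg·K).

T_f = Σ m_i c_i T_i / Σ m_i c_i:
T_f = (102.89*164 + 3231.6*30.09 + 63.69*30.09) / (102.89 + 3231.6 + 63.69)
    = 116028 / 3398.1 ≈ 34.14 °C

T_f ≈ 34.1 °C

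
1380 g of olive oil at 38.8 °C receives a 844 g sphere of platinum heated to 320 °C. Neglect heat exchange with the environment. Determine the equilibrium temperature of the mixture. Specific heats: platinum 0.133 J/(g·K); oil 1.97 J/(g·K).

T_f ≈ 50.0 °C

With ΣQ=0 the equilibrium temperature is the m·c-weighted mean:
T_f = (112.25*320 + 2718.6*38.8) / (112.25 + 2718.6)
    = 141402 / 2830.9 ≈ 49.95 °C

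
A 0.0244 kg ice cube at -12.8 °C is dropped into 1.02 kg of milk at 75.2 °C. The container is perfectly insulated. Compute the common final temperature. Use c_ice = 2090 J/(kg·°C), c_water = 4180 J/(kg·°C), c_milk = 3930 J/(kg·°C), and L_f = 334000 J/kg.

Heat gained plus heat lost sum to zero:
ice -12.8→0 °C: 0.0244×2090×12.8 = 652.75; fusion: m_ice L_f = 0.0244×334000 = 8149.6; warm the meltwater: 101.99 T; milk cools: 1.02×3930×(T − 75.2) = 4008.6(T − 75.2)
4110.6 T = 301447 − 8802.3 = 292644
T ≈ 71.19 °C. Since T > 0 °C, the all-ice-melts assumption holds.

T_f ≈ 71.2 °C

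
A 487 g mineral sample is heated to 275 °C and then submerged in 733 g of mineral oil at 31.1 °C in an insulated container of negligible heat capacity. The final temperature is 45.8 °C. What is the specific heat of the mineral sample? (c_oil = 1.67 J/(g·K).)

m_s c (T_s − T_f) = m_oil c_oil (T_f − T_0):
487·c·(275 − 45.8) = 733·1.67·(45.8 − 31.1)
111620 c = 17994  ⇒  c ≈ 0.1612 J/(g·K)

c ≈ 0.161 J/(g·K)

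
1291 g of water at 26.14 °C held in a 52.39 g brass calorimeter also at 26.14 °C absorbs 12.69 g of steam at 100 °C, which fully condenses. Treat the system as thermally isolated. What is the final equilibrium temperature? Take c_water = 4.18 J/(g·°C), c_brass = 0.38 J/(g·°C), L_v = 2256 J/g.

T_f ≈ 32.1 °C

Conservation of energy gives ΣQ = 0:
condense steam: −12.69·2256 = −28629
  condensed water 100 °C→T: 53.04(T − 100)
  water warms: 1291·4.18·(T − 26.14) = 5396.4(T − 26.14)
  cup: 19.91(T − 26.14)
5469.3 T = 28629 + 5304.4 + 141582 = 175515
T ≈ 32.09 °C — below 100 °C, confirming all the steam condensed.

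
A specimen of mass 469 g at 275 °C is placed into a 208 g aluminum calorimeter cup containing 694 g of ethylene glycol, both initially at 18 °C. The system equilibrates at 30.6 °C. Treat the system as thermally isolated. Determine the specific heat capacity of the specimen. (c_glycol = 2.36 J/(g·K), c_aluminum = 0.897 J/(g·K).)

c ≈ 0.201 J/(g·K)

Conservation of energy gives ΣQ = 0:
469·c·(30.6 − 275) + 694·2.36·(30.6 − 18) + 208·0.897·(30.6 − 18) = 0
-114624 c = -22988
c = -22988/-114624 ≈ 0.2005 J/(g·K)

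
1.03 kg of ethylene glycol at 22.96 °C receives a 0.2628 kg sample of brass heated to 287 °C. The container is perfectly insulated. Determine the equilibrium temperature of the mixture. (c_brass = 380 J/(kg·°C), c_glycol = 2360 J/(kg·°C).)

T_f ≈ 33.4 °C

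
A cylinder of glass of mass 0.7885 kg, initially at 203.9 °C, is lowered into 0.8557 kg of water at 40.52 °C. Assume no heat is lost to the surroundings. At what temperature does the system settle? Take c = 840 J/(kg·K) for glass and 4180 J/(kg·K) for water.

T_f is the heat-capacity-weighted average of the initial temperatures:
T_f = (662.34×203.9 + 3576.8×40.52) / (662.34 + 3576.8)
    = 279984 / 4239.2 ≈ 66.05 °C

T_f ≈ 66.0 °C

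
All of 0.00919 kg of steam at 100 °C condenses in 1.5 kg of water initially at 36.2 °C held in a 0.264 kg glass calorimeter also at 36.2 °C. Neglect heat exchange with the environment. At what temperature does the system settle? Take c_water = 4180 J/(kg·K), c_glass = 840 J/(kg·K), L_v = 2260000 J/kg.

Sum of m c ΔT and latent-heat terms is zero:
condense steam: −0.00919·2260000 = −20769
  condensate cools 100→T: 0.00919·4180·(T − 100) = 38.41(T − 100)
  original water: 6270(T − 36.2)
  cup: 221.76(T − 36.2)
6530.2 T = 20769 + 3841.4 + 235002 = 259613
T ≈ 39.76 °C — below 100 °C, confirming all the steam condensed.

T_f ≈ 39.8 °C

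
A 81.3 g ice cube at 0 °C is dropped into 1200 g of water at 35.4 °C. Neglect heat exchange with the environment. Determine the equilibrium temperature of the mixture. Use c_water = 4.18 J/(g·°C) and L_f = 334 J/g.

T_f ≈ 28.1 °C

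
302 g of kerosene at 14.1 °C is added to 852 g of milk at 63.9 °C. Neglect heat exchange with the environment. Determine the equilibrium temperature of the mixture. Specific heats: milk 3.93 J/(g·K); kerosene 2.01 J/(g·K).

T_f ≈ 56.3 °C

Taking heat into each body as positive, Σ m c ΔT = 0:
852·3.93·(T − 63.9) + 302·2.01·(T − 14.1) = 0
(3348.4 + 607.02) T = 3348.4·63.9 + 607.02·14.1
T = 222519/3955.4 ≈ 56.26 °C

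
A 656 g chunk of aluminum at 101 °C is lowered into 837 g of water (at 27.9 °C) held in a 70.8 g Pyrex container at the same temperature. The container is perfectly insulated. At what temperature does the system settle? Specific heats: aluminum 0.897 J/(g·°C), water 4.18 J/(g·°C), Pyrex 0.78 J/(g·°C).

T_f ≈ 38.3 °C

With ΣQ=0 the equilibrium temperature is the m·c-weighted mean:
T_f = (588.43*101 + 3498.7*27.9 + 55.22*27.9) / (588.43 + 3498.7 + 55.22)
    = 158585 / 4142.3 ≈ 38.28 °C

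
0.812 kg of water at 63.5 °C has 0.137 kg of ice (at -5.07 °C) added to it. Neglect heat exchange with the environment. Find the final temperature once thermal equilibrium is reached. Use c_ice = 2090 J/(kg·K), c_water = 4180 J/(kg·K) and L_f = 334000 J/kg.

Energy conservation, ΣQ = 0:
ice -5.07→0 °C: 0.137·2090·5.07 = 1451.7
  fusion: m_ice L_f = 0.137·334000 = 45758
  warm the meltwater: 572.66 T
  water cools: 0.812·4180·(T − 63.5) = 3394.2(T − 63.5)
3966.8 T = 215529 − 47210 = 168319
T ≈ 42.43 °C. Since T > 0 °C, the all-ice-melts assumption holds.

T_f ≈ 42.4 °C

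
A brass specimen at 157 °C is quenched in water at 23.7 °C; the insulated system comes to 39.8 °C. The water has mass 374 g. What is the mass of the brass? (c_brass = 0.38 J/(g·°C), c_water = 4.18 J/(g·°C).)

m ≈ 565 g

Conservation of energy gives ΣQ = 0:
m×0.38×(39.8 − 157) + 374×4.18×(39.8 − 23.7) = 0
-44.54 m = -25169
m = -25169/-44.54 ≈ 565.1 g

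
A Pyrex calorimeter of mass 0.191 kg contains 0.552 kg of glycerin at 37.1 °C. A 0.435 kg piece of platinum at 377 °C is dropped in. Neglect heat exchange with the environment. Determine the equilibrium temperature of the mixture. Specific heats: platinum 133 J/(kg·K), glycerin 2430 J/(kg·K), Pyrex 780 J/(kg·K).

T_f ≈ 49.8 °C

T_f = Σ m_i c_i T_i / Σ m_i c_i:
T_f = (57.85×377 + 1341.4×37.1 + 148.98×37.1) / (57.85 + 1341.4 + 148.98)
    = 77103 / 1548.2 ≈ 49.80 °C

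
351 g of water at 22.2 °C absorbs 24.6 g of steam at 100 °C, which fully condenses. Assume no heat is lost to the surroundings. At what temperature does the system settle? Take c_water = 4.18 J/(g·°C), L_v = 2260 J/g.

T_f ≈ 62.7 °C

Conservation of energy gives ΣQ = 0:
steam→water at 100 °C releases m L_v = 24.6·2260 = 55596
  condensate cools 100→T: 24.6·4.18·(T − 100) = 102.83(T − 100)
  original water: 1467.2(T − 22.2)
1570 T = 55596 + 10283 + 32571 = 98450
T ≈ 62.71 °C — below 100 °C, confirming all the steam condensed.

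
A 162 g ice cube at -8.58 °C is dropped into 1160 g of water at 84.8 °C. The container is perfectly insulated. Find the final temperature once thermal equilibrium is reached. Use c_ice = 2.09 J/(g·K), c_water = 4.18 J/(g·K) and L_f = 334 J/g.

T_f ≈ 64.1 °C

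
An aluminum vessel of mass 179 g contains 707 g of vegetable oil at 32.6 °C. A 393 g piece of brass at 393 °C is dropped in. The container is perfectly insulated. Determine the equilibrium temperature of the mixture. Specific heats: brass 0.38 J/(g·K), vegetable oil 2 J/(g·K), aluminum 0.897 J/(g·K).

Net heat exchanged in the isolated system is zero:
393·0.38·(T − 393) + 707·2·(T − 32.6) + 179·0.897·(T − 32.6) = 0
149.34(T − 393) + 1414(T − 32.6) + 160.56(T − 32.6) = 0
(149.34 + 1414 + 160.56) T = 149.34·393 + 1414·32.6 + 160.56·32.6
T ≈ 63.82 °C

T_f ≈ 63.8 °C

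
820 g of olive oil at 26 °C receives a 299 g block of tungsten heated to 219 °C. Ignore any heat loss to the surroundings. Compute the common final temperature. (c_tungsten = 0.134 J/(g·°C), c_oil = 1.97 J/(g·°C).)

T_f ≈ 30.7 °C

T_f is the heat-capacity-weighted average of the initial temperatures:
T_f = (40.07×219 + 1615.4×26) / (40.07 + 1615.4)
    = 50775 / 1655.5 ≈ 30.67 °C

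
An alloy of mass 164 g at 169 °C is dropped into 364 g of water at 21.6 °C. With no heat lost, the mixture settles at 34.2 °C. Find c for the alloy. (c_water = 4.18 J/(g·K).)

Heat gained plus heat lost sum to zero:
164×c×(34.2 − 169) + 364×4.18×(34.2 − 21.6) = 0
-22107 c = -19171
c = -19171/-22107 ≈ 0.8672 J/(g·K)

c ≈ 0.867 J/(g·K)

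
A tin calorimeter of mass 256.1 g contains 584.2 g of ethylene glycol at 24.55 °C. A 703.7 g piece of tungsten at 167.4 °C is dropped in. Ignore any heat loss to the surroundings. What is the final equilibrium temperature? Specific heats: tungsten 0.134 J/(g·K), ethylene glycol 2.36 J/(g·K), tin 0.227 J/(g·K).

T_f ≈ 33.3 °C

Taking heat into each body as positive, Σ m c ΔT = 0:
703.7*0.134*(T − 167.4) + 584.2*2.36*(T − 24.55) + 256.1*0.227*(T − 24.55) = 0
1531.1 T = 51060
T = 51060 / 1531.1 = 33.3 °C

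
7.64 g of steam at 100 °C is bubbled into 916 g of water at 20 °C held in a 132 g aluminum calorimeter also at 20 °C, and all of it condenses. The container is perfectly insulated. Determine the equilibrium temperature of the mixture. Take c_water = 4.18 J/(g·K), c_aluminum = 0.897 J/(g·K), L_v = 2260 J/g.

T_f ≈ 25.0 °C

Let T be the final temperature. ΣQ_i = 0:
latent heat released on condensation: 7.64·2260 = 17266
  condensate cools 100→T: 7.64·4.18·(T − 100) = 31.94(T − 100)
  original water: 3828.9(T − 20)
  aluminum cup: 132·0.897·(T − 20) = 118.4(T − 20)
3979.2 T = 17266 + 3193.5 + 78946 = 99406
T ≈ 24.98 °C (< 100 °C, so full condensation is consistent).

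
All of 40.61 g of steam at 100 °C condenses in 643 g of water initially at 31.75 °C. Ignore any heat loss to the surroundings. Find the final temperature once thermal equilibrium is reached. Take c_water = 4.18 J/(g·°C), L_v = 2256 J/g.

T_f ≈ 67.9 °C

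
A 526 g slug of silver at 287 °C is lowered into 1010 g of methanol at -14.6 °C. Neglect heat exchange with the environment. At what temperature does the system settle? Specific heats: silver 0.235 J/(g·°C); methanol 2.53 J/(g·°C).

|Q_silver| = |Q_methanol|:
526*0.235*(287 − T) = 1010*2.53*(T − (-14.6))
123.61(287 − T) = 2555.3(T − (-14.6))
2678.9 T = -1831.3  ⇒  T ≈ -0.68 °C

T_f ≈ -0.7 °C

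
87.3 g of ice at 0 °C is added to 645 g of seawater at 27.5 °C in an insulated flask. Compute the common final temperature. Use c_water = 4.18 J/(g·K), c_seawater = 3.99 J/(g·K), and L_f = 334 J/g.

Energy conservation, ΣQ = 0:
fusion: m_ice L_f = 87.3·334 = 29158
  warm the meltwater: 364.91 T
  seawater cools: 645·3.99·(T − 27.5) = 2573.6(T − 27.5)
2938.5 T = 70773 − 29158 = 41614
T ≈ 14.16 °C (positive, so assuming full melt was valid).

T_f ≈ 14.2 °C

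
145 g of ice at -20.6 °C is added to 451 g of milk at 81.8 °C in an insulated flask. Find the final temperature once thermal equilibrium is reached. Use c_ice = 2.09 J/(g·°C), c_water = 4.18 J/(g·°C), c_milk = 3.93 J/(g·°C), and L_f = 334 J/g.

Sum of m c ΔT and latent-heat terms is zero:
warm ice to 0 °C: 145·2.09·(0 − (-20.6)) = 6242.8; melt ice: 145·334 = 48430; warm the meltwater: 606.1 T; milk cools: 451·3.93·(T − 81.8) = 1772.4(T − 81.8)
2378.5 T = 144985 − 54673 = 90312
T ≈ 37.97 °C. Since T > 0 °C, the all-ice-melts assumption holds.

T_f ≈ 38.0 °C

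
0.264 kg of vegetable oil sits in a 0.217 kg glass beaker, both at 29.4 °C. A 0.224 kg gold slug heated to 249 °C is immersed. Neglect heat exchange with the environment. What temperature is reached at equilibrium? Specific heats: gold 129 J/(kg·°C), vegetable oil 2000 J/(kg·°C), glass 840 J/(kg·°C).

T_f ≈ 38.0 °C

Taking heat into each body as positive, Σ m c ΔT = 0:
0.224·129·(T − 249) + 0.264·2000·(T − 29.4) + 0.217·840·(T − 29.4) = 0
28.9(T − 249) + 528(T − 29.4) + 182.28(T − 29.4) = 0
739.18 T = 28077
T ≈ 37.98 °C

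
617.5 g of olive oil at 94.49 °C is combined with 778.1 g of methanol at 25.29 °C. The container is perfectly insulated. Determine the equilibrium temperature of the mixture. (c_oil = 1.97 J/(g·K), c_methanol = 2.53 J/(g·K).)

T_f ≈ 51.7 °C

Net heat exchanged in the isolated system is zero:
617.5×1.97×(T − 94.49) + 778.1×2.53×(T − 25.29) = 0
1216.5(T − 94.49) + 1968.6(T − 25.29) = 0
3185.1 T = 164730
T = 164730 / 3185.1 = 51.7 °C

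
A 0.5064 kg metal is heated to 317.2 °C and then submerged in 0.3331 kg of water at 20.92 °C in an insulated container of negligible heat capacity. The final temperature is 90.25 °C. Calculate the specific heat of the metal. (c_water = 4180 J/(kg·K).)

c ≈ 840 J/(kg·K)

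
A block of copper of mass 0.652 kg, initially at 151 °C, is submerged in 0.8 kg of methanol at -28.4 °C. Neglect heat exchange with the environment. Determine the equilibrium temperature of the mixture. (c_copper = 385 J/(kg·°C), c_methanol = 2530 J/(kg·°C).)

T_f ≈ -8.6 °C

With ΣQ=0 the equilibrium temperature is the m·c-weighted mean:
T_f = (251.02·151 + 2024·(-28.4)) / (251.02 + 2024)
    = -19578 / 2275 ≈ -8.61 °C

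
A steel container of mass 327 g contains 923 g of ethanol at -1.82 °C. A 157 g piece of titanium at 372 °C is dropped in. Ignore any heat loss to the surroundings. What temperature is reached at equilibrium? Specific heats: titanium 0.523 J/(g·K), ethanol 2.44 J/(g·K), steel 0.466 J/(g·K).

T_f ≈ 10.5 °C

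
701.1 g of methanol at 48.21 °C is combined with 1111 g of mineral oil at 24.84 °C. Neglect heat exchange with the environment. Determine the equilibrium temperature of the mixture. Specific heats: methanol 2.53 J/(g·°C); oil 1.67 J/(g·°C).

T_f ≈ 36.3 °C

Conservation of energy gives ΣQ = 0:
701.1×2.53×(T − 48.21) + 1111×1.67×(T − 24.84) = 0
1773.8(T − 48.21) + 1855.4(T − 24.84) = 0
3629.2 T = 131601
T = 131601/3629.2 ≈ 36.26 °C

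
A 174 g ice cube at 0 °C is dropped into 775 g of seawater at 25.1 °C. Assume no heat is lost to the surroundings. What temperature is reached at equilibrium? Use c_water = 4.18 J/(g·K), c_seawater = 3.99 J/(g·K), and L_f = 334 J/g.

Sum of m c ΔT and latent-heat terms is zero:
latent heat to melt: 174×334 = 58116
  meltwater 0→T: 174×4.18×T = 727.32 T
  seawater: 3092.2(T − 25.1)
3819.6 T = 77615 − 58116 = 19499
T ≈ 5.11 °C (positive, so assuming full melt was valid).

T_f ≈ 5.1 °C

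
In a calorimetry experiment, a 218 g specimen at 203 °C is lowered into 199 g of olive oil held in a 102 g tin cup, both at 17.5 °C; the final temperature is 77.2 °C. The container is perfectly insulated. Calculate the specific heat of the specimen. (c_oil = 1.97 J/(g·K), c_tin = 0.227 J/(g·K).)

c ≈ 0.904 J/(g·K)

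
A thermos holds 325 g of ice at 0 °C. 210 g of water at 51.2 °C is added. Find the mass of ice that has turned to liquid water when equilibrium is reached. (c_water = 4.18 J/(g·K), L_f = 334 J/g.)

m_melted ≈ 135 g

Heat available from the water dropping to 0 °C: 210·4.18·51.2 = 44943 J.
Melting all 325 g of ice would need 325·334 = 108550 J.
44943 J < 108550 J, so only part of the ice melts and the system sits at 0 °C.
Mass melted = 44943/334 ≈ 134.6 g.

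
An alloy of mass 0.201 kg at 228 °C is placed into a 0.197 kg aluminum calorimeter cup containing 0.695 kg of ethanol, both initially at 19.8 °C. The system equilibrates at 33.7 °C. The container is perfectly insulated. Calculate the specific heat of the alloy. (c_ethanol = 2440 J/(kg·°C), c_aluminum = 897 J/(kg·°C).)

c ≈ 666 J/(kg·°C)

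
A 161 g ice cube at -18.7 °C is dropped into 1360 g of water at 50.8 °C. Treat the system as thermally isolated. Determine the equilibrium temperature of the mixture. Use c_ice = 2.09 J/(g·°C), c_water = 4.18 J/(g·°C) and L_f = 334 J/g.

Heat gained plus heat lost sum to zero:
ice -18.7→0 °C: 161×2.09×18.7 = 6292.4
  latent heat to melt: 161×334 = 53774
  warm the meltwater: 672.98 T
  water cools: 1360×4.18×(T − 50.8) = 5684.8(T − 50.8)
6357.8 T = 288788 − 60066 = 228721
T ≈ 35.98 °C (positive, so assuming full melt was valid).

T_f ≈ 36.0 °C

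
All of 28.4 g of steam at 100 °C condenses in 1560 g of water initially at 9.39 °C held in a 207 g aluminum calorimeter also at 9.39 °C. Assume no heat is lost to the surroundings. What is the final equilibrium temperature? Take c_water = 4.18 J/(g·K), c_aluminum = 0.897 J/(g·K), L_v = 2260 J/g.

T_f ≈ 20.4 °C

Conservation of energy gives ΣQ = 0:
latent heat released on condensation: 28.4·2260 = 64184; condensate cools 100→T: 28.4·4.18·(T − 100) = 118.71(T − 100); water warms: 1560·4.18·(T − 9.39) = 6520.8(T − 9.39); cup: 185.68(T − 9.39)
6825.2 T = 64184 + 11871 + 62974 = 139029
T ≈ 20.37 °C, under the boiling point, so the assumption holds.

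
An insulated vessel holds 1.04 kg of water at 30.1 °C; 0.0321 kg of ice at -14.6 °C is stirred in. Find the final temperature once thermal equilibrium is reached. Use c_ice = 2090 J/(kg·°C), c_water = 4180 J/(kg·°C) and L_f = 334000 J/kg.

T_f ≈ 26.6 °C

Energy balance with sensible and latent terms:
ice -14.6→0 °C: 0.0321×2090×14.6 = 979.5; latent heat to melt: 0.0321×334000 = 10721; meltwater 0→T: 0.0321×4180×T = 134.18 T; water cools: 1.04×4180×(T − 30.1) = 4347.2(T − 30.1)
4481.4 T = 130851 − 11701 = 119150
T ≈ 26.59 °C. Since T > 0 °C, the all-ice-melts assumption holds.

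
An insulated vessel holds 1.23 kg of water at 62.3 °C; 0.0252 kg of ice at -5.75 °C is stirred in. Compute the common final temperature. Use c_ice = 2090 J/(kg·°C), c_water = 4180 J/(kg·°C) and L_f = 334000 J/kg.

T_f ≈ 59.4 °C

Taking heat into each body as positive, Σ m c ΔT = 0:
warm ice to 0 °C: 0.0252·2090·(0 − (-5.75)) = 302.84; fusion: m_ice L_f = 0.0252·334000 = 8416.8; meltwater 0→T: 0.0252·4180·T = 105.34 T; water: 5141.4(T − 62.3)
5246.7 T = 320309 − 8719.6 = 311590
T ≈ 59.39 °C — above 0 °C, consistent with complete melting.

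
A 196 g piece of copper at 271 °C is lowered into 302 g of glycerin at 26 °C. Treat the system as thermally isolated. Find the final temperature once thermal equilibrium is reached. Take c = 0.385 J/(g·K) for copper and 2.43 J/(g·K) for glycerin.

T_f = Σ m_i c_i T_i / Σ m_i c_i:
T_f = (75.46·271 + 733.86·26) / (75.46 + 733.86)
    = 39530 / 809.32 ≈ 48.84 °C

T_f ≈ 48.8 °C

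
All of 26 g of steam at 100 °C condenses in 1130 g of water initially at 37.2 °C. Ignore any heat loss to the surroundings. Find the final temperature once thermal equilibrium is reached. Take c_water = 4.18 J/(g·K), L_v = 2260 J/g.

T_f ≈ 50.8 °C

Conservation of energy gives ΣQ = 0:
latent heat released on condensation: 26·2260 = 58760; condensed water 100 °C→T: 108.68(T − 100); water warms: 1130·4.18·(T − 37.2) = 4723.4(T − 37.2)
4832.1 T = 58760 + 10868 + 175710 = 245338
T ≈ 50.77 °C, under the boiling point, so the assumption holds.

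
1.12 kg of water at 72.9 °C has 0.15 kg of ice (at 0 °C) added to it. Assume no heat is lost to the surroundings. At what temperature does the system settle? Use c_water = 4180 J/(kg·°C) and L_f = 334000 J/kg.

T_f ≈ 54.9 °C

Taking heat into each body as positive, Σ m c ΔT = 0:
fusion: m_ice L_f = 0.15×334000 = 50100; warm the meltwater: 627 T; water cools: 1.12×4180×(T − 72.9) = 4681.6(T − 72.9)
5308.6 T = 341289 − 50100 = 291189
T ≈ 54.85 °C — above 0 °C, consistent with complete melting.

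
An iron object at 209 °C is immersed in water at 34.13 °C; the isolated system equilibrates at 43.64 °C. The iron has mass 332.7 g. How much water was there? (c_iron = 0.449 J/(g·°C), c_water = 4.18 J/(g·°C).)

|Q_iron| = |Q_water|:
332.7×0.449×(209 − 43.64) = m×4.18×(43.64 − 34.13)
39.75 m = 24702  ⇒  m ≈ 621.4 g

m ≈ 621 g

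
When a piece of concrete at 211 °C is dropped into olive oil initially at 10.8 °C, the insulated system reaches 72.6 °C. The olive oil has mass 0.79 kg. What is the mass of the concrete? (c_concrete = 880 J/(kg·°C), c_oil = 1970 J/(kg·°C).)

m ≈ 0.79 kg

Energy conservation, ΣQ = 0:
m×880×(72.6 − 211) + 0.79×1970×(72.6 − 10.8) = 0
-121792 m = -96179
m = -96179/-121792 ≈ 0.7897 kg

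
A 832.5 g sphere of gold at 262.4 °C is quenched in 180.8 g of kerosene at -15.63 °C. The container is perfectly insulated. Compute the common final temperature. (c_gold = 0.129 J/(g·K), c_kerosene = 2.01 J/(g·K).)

T_f = Σ m_i c_i T_i / Σ m_i c_i:
T_f = (107.39*262.4 + 363.41*(-15.63)) / (107.39 + 363.41)
    = 22500 / 470.8 ≈ 47.79 °C

T_f ≈ 47.8 °C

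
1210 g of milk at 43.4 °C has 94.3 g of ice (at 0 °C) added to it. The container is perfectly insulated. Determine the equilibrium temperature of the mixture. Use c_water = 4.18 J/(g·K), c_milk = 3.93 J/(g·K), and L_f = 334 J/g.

Setting the total heat transfer to zero:
melt ice: 94.3·334 = 31496; warm the meltwater: 394.17 T; milk: 4755.3(T − 43.4)
5149.5 T = 206380 − 31496 = 174884
T ≈ 33.96 °C. Since T > 0 °C, the all-ice-melts assumption holds.

T_f ≈ 34.0 °C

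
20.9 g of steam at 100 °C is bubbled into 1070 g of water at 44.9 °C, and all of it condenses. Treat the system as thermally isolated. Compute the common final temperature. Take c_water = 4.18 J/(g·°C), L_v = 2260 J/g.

T_f ≈ 56.3 °C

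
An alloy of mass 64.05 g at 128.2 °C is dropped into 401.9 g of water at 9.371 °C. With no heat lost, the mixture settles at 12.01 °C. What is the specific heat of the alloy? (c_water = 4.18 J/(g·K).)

c ≈ 0.596 J/(g·K)

m_s c (T_s − T_f) = m_water c_water (T_f − T_0):
64.05×c×(128.2 − 12.01) = 401.9×4.18×(12.01 − 9.371)
7442 c = 4433.4  ⇒  c ≈ 0.5957 J/(g·K)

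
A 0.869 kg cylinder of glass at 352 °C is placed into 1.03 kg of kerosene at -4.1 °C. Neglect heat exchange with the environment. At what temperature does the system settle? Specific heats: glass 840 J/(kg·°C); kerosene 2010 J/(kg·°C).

T_f ≈ 88.7 °C

With ΣQ=0 the equilibrium temperature is the m·c-weighted mean:
T_f = (729.96×352 + 2070.3×(-4.1)) / (729.96 + 2070.3)
    = 248458 / 2800.3 ≈ 88.73 °C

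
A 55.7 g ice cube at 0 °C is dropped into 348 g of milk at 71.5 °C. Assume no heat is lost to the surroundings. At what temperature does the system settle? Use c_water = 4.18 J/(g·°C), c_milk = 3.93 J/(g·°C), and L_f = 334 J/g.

T_f ≈ 49.5 °C

Heat gained plus heat lost sum to zero:
fusion: m_ice L_f = 55.7·334 = 18604; warm the meltwater: 232.83 T; milk: 1367.6(T − 71.5)
1600.5 T = 97786 − 18604 = 79182
T ≈ 49.47 °C (positive, so assuming full melt was valid).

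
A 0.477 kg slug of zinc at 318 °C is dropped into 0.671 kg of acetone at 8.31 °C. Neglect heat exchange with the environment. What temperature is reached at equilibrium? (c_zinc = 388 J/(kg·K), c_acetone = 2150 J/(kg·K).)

Set heat shed by the hot body equal to heat absorbed by the cold body:
0.477·388·(318 − T) = 0.671·2150·(T − 8.31)
185.08(318 − T) = 1442.7(T − 8.31)
1627.7 T = 70843  ⇒  T ≈ 43.52 °C

T_f ≈ 43.5 °C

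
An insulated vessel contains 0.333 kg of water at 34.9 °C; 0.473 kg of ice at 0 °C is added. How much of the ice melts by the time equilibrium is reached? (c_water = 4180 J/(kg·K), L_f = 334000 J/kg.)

Water can give up m c ΔT = 0.333·4180·34.9 = 48579 J before reaching 0 °C.
To melt every bit of ice: 0.473·334000 = 157982 J.
Since 48579 < 157982 J, not all the ice melts; equilibrium is at 0 °C.
m_melt = 48579 / L_f = 0.1454 kg.

m_melted ≈ 0.145 kg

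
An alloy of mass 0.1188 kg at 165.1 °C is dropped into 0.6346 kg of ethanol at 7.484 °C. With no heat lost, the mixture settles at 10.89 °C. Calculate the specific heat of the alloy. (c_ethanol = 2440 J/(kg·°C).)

Heat lost by the alloy = heat gained by the ethanol:
0.1188·c·(165.1 − 10.89) = 0.6346·2440·(10.89 − 7.484)
18.32 c = 5273.9  ⇒  c ≈ 287.9 J/(kg·°C)

c ≈ 288 J/(kg·°C)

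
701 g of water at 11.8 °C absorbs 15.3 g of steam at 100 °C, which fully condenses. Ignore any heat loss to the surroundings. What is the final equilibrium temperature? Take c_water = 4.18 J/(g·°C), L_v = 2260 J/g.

T_f ≈ 25.2 °C

Let T be the final temperature. ΣQ_i = 0:
condense steam: −15.3×2260 = −34578
  condensate cools 100→T: 15.3×4.18×(T − 100) = 63.95(T − 100)
  original water: 2930.2(T − 11.8)
2994.1 T = 34578 + 6395.4 + 34576 = 75550
T ≈ 25.23 °C — below 100 °C, confirming all the steam condensed.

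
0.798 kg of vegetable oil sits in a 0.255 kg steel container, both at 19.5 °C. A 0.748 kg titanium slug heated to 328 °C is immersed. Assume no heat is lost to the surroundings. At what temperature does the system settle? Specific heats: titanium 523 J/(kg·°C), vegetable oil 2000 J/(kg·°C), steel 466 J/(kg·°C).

Let T be the final temperature. ΣQ_i = 0:
0.748×523×(T − 328) + 0.798×2000×(T − 19.5) + 0.255×466×(T − 19.5) = 0
(391.2 + 1596 + 118.83) T = 391.2×328 + 1596×19.5 + 118.83×19.5
T = 161754 / 2106 = 76.8 °C

T_f ≈ 76.8 °C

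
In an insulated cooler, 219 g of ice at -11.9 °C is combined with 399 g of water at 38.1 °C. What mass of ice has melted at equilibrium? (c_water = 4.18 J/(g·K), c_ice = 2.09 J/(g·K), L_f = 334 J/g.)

Water can give up m c ΔT = 399·4.18·38.1 = 63544 J before reaching 0 °C.
Of that, 219·2.09·11.9 = 5446.7 J goes to bring the ice to 0 °C, leaving 58097 J.
Fully melting the ice requires m_ice L_f = 219·334 = 73146 J.
58097 J < 73146 J, so only part of the ice melts and the system sits at 0 °C.
Mass melted = 58097/334 ≈ 173.9 g.

m_melted ≈ 174 g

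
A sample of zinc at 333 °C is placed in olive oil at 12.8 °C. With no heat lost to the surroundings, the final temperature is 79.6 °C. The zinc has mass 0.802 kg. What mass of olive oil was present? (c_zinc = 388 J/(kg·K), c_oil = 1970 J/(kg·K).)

m ≈ 0.599 kg

Setting the total heat transfer to zero:
0.802×388×(79.6 − 333) + m×1970×(79.6 − 12.8) = 0
131596 m = 78852
m = 78852/131596 ≈ 0.5992 kg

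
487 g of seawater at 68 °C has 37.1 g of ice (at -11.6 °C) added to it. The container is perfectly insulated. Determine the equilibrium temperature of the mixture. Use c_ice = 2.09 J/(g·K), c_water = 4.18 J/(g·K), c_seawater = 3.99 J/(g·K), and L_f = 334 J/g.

Let T be the final temperature. ΣQ_i = 0:
warm ice to 0 °C: 37.1×2.09×(0 − (-11.6)) = 899.45
  latent heat to melt: 37.1×334 = 12391
  meltwater 0→T: 37.1×4.18×T = 155.08 T
  seawater cools: 487×3.99×(T − 68) = 1943.1(T − 68)
2098.2 T = 132133 − 13291 = 118842
T ≈ 56.64 °C (positive, so assuming full melt was valid).

T_f ≈ 56.6 °C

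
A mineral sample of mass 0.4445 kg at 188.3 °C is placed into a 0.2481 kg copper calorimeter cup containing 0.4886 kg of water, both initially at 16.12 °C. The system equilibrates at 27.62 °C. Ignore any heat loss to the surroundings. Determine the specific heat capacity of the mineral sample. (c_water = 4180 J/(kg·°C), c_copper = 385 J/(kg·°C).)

Conservation of energy gives ΣQ = 0:
0.4445×c×(27.62 − 188.3) + 0.4886×4180×(27.62 − 16.12) + 0.2481×385×(27.62 − 16.12) = 0
-71.42 c = -24585
c = -24585/-71.42 ≈ 344.2 J/(kg·°C)

c ≈ 344 J/(kg·°C)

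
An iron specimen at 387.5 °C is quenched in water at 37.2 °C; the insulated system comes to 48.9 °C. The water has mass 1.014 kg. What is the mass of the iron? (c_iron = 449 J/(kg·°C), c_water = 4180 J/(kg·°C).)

m ≈ 0.326 kg

Setting the total heat transfer to zero:
m·449·(48.9 − 387.5) + 1.014·4180·(48.9 − 37.2) = 0
-152031 m = -49591
m = -49591/-152031 ≈ 0.3262 kg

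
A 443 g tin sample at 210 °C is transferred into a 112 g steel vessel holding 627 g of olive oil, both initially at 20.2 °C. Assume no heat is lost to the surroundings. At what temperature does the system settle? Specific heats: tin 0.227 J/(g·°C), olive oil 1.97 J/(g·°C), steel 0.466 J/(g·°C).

Taking heat into each body as positive, Σ m c ΔT = 0:
443·0.227·(T − 210) + 627·1.97·(T − 20.2) + 112·0.466·(T − 20.2) = 0
1387.9 T = 47123
T ≈ 33.95 °C

T_f ≈ 34.0 °C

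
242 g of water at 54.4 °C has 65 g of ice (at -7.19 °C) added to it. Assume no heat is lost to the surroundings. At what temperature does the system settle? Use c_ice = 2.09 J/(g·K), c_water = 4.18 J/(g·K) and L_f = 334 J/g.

Net heat exchanged in the isolated system is zero:
ice -7.19→0 °C: 65·2.09·7.19 = 976.76
  fusion: m_ice L_f = 65·334 = 21710
  meltwater 0→T: 65·4.18·T = 271.7 T
  water cools: 242·4.18·(T − 54.4) = 1011.6(T − 54.4)
1283.3 T = 55029 − 22687 = 32342
T ≈ 25.20 °C — above 0 °C, consistent with complete melting.

T_f ≈ 25.2 °C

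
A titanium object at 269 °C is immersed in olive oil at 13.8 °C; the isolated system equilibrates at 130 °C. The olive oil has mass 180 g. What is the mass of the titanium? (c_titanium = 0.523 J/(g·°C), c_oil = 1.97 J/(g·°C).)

m ≈ 567 g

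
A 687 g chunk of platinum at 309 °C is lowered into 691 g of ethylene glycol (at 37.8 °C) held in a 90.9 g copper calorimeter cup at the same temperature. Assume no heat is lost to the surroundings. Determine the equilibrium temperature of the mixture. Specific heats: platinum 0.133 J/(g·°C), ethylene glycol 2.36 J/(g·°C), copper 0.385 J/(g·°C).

T_f ≈ 51.9 °C

T_f is the heat-capacity-weighted average of the initial temperatures:
T_f = (91.37*309 + 1630.8*37.8 + 35*37.8) / (91.37 + 1630.8 + 35)
    = 91199 / 1757.1 ≈ 51.90 °C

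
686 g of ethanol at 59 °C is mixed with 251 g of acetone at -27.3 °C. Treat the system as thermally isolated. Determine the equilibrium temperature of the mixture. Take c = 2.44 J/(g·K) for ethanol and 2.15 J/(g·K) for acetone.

T_f ≈ 38.0 °C

Conservation of energy gives ΣQ = 0:
686×2.44×(T − 59) + 251×2.15×(T − (-27.3)) = 0
1673.8(T − 59) + 539.65(T − (-27.3)) = 0
2213.5 T = 84024
T = 84024/2213.5 ≈ 37.96 °C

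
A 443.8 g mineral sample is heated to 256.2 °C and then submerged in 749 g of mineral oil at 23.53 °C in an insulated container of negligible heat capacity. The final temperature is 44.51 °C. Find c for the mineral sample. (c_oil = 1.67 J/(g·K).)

Setting the total heat transfer to zero:
443.8×c×(44.51 − 256.2) + 749×1.67×(44.51 − 23.53) = 0
-93948 c = -26242
c = -26242/-93948 ≈ 0.2793 J/(g·K)

c ≈ 0.279 J/(g·K)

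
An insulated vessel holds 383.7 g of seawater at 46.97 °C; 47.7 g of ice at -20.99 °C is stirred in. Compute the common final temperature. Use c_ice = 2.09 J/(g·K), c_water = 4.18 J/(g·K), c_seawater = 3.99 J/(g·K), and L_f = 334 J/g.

Net heat exchanged in the isolated system is zero:
ice -20.99→0 °C: 47.7×2.09×20.99 = 2092.6; latent heat to melt: 47.7×334 = 15932; meltwater 0→T: 47.7×4.18×T = 199.39 T; seawater cools: 383.7×3.99×(T − 46.97) = 1531(T − 46.97)
1730.3 T = 71909 − 18024 = 53885
T ≈ 31.14 °C — above 0 °C, consistent with complete melting.

T_f ≈ 31.1 °C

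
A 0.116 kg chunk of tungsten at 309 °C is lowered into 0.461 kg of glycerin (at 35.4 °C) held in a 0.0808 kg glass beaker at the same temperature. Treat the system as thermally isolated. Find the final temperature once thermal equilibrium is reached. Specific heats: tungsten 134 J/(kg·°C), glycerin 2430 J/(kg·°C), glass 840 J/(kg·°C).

T_f ≈ 38.9 °C

Setting the total heat transfer to zero:
0.116×134×(T − 309) + 0.461×2430×(T − 35.4) + 0.0808×840×(T − 35.4) = 0
(15.54 + 1120.2 + 67.87) T = 15.54×309 + 1120.2×35.4 + 67.87×35.4
T = 46862 / 1203.6 = 38.9 °C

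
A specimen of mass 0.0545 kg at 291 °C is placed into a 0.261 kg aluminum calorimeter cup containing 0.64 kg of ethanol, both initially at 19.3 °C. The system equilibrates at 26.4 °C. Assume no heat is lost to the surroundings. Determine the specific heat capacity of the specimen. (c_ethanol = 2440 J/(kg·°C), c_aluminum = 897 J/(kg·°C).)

Taking heat into each body as positive, Σ m c ΔT = 0:
0.0545·c·(26.4 − 291) + 0.64·2440·(26.4 − 19.3) + 0.261·897·(26.4 − 19.3) = 0
-14.42 c = -12750
c = -12750/-14.42 ≈ 884.1 J/(kg·°C)

c ≈ 884 J/(kg·°C)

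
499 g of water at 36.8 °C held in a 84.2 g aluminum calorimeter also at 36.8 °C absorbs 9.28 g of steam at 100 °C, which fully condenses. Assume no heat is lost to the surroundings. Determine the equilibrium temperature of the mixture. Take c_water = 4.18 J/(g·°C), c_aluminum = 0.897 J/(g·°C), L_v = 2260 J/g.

T_f ≈ 47.4 °C

Net heat exchanged in the isolated system is zero:
condense steam: −9.28·2260 = −20973
  condensate cools 100→T: 9.28·4.18·(T − 100) = 38.79(T − 100)
  water warms: 499·4.18·(T − 36.8) = 2085.8(T − 36.8)
  cup: 75.53(T − 36.8)
2200.1 T = 20973 + 3879 + 79538 = 104389
T ≈ 47.45 °C, under the boiling point, so the assumption holds.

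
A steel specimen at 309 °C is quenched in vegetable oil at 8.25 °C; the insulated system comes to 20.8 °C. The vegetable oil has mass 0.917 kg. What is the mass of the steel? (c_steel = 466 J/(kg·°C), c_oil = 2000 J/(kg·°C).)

|Q_steel| = |Q_oil|:
m×466×(309 − 20.8) = 0.917×2000×(20.8 − 8.25)
134301 m = 23017  ⇒  m ≈ 0.1714 kg

m ≈ 0.171 kg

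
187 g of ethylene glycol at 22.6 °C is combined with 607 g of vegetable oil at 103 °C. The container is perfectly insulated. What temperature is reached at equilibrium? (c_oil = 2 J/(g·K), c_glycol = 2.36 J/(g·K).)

T_f ≈ 81.6 °C

Heat lost by the oil equals heat gained by the glycol:
607×2×(103 − T) = 187×2.36×(T − 22.6)
1214(103 − T) = 441.32(T − 22.6)
1655.3 T = 135016  ⇒  T ≈ 81.56 °C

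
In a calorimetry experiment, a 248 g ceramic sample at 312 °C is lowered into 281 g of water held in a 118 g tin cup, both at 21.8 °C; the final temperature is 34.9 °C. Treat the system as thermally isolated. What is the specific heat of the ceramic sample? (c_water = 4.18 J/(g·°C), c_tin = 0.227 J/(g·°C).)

c ≈ 0.229 J/(g·°C)

Net heat exchanged in the isolated system is zero:
248·c·(34.9 − 312) + 281·4.18·(34.9 − 21.8) + 118·0.227·(34.9 − 21.8) = 0
-68721 c = -15738
c = -15738/-68721 ≈ 0.229 J/(g·°C)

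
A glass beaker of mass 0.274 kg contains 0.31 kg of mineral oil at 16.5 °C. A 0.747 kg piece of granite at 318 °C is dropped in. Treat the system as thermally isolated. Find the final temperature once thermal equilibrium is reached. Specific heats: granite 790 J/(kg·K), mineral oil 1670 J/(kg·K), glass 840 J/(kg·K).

T_f ≈ 149.5 °C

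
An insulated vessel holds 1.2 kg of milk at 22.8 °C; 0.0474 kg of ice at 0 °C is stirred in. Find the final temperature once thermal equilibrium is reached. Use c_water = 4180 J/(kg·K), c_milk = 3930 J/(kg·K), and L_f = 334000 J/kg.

Setting the total heat transfer to zero:
latent heat to melt: 0.0474×334000 = 15832; warm the meltwater: 198.13 T; milk: 4716(T − 22.8)
4914.1 T = 107525 − 15832 = 91693
T ≈ 18.66 °C (positive, so assuming full melt was valid).

T_f ≈ 18.7 °C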